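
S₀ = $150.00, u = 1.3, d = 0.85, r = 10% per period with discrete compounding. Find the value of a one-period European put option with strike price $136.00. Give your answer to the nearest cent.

$3.43

Risk-neutral probability p = (1 + 0.1 − 0.85)/(1.3 − 0.85) = 0.2500/0.4500 = 0.5556
Terminal stock prices: S_u = 195, S_d = 127.5
Terminal payoffs (K − S): max(-59, 0) = 0, max(8.5, 0) = 8.5
Node 0 (S = 150): V_0 = 1/1.1·[0.5556·0.0000 + 0.4444·8.5000] = 3.4343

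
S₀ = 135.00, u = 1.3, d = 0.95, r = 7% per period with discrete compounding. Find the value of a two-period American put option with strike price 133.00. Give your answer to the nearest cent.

Risk-neutral probability p = (1 + 0.07 − 0.95)/(1.3 − 0.95) = 0.1200/0.3500 = 0.3429
Terminal stock prices: S_uu = 228.2, S_ud = 166.7, S_dd = 121.8
Terminal payoffs (K − S): max(-95.15, 0) = 0, max(-33.72, 0) = 0, max(11.16, 0) = 11.16
Node u (S = 175.5): continuation = 1/1.07·[0.3429·0.0000 + 0.6571·0.0000] = 0.0000; exercise value = 0.0000 ≤ continuation, so V_u = 0.0000
Node d (S = 128.2): continuation = 1/1.07·[0.3429·0.0000 + 0.6571·11.1625] = 6.8555; exercise value = 4.7500 ≤ continuation, so V_d = 6.8555
Node 0 (S = 135): continuation = 1/1.07·[0.3429·0.0000 + 0.6571·6.8555] = 4.2103; exercise value = 0.0000 ≤ continuation, so V_0 = 4.2103

4.21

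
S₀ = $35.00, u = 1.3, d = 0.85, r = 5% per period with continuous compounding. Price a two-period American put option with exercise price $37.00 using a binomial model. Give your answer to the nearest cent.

$3.81

Risk-neutral probability p = (e^0.05 − 0.85)/(1.3 − 0.85) = 0.2013/0.4500 = 0.4473
Terminal stock prices: S_uu = 59.15, S_ud = 38.67, S_dd = 25.29
Terminal payoffs (K − S): max(-22.15, 0) = 0, max(-1.675, 0) = 0, max(11.71, 0) = 11.71
Node u (S = 45.5): continuation = e^(−0.05)·[0.4473·0.0000 + 0.5527·0.0000] = 0.0000; exercise value = 0.0000 ≤ continuation, so V_u = 0.0000
Node d (S = 29.75): continuation = e^(−0.05)·[0.4473·0.0000 + 0.5527·11.7125] = 6.1581; exercise value = 7.2500 > continuation, so V_d = 7.2500 (exercise)
Node 0 (S = 35): continuation = e^(−0.05)·[0.4473·0.0000 + 0.5527·7.2500] = 3.8119; exercise value = 2.0000 ≤ continuation, so V_0 = 3.8119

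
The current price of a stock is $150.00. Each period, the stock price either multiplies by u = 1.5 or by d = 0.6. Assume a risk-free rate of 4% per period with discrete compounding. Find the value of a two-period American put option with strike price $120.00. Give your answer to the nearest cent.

$15.94

Risk-neutral probability p = (1 + 0.04 − 0.6)/(1.5 − 0.6) = 0.4400/0.9000 = 0.4889
Terminal stock prices: S_uu = 337.5, S_ud = 135, S_dd = 54
Terminal payoffs (K − S): max(-217.5, 0) = 0, max(-15, 0) = 0, max(66, 0) = 66
Node u (S = 225): continuation = 1/1.04·[0.4889·0.0000 + 0.5111·0.0000] = 0.0000; exercise value = 0.0000 ≤ continuation, so V_u = 0.0000
Node d (S = 90): continuation = 1/1.04·[0.4889·0.0000 + 0.5111·66.0000] = 32.4359; exercise value = 30.0000 ≤ continuation, so V_d = 32.4359
Node 0 (S = 150): continuation = 1/1.04·[0.4889·0.0000 + 0.5111·32.4359] = 15.9407; exercise value = 0.0000 ≤ continuation, so V_0 = 15.9407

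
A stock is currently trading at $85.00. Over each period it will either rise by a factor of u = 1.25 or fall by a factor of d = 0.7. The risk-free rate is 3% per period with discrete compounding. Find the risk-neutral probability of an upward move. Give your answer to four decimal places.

p = 0.6000

Risk-neutral probability p = (1 + 0.03 − 0.7)/(1.25 − 0.7) = 0.3300/0.5500 = 0.6000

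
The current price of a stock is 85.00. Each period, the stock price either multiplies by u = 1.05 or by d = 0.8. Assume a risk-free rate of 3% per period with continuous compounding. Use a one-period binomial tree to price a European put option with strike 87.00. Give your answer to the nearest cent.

1.44

Risk-neutral probability p = (e^0.03 − 0.8)/(1.05 − 0.8) = 0.2305/0.2500 = 0.9218
Terminal stock prices: S_u = 89.25, S_d = 68
Terminal payoffs (K − S): max(-2.25, 0) = 0, max(19, 0) = 19
Node 0 (S = 85): V_0 = e^(−0.03)·[0.9218·0.0000 + 0.0782·19.0000] = 1.4416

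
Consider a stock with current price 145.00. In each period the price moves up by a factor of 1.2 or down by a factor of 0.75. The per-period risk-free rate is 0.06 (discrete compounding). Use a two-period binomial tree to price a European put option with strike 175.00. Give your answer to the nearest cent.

25.03

Risk-neutral probability p = (1 + 0.06 − 0.75)/(1.2 − 0.75) = 0.3100/0.4500 = 0.6889
Terminal stock prices: S_uu = 208.8, S_ud = 130.5, S_dd = 81.56
Terminal payoffs (K − S): max(-33.8, 0) = 0, max(44.5, 0) = 44.5, max(93.44, 0) = 93.44
Node u (S = 174): V_u = 1/1.06·[0.6889·0.0000 + 0.3111·44.5000] = 13.0608
Node d (S = 108.8): V_d = 1/1.06·[0.6889·44.5000 + 0.3111·93.4375] = 56.3443
Node 0 (S = 145): V_0 = 1/1.06·[0.6889·13.0608 + 0.3111·56.3443] = 25.0253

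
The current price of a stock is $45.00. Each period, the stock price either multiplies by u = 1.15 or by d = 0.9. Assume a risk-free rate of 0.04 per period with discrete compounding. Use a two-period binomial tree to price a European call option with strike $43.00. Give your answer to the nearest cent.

Risk-neutral probability p = (1 + 0.04 − 0.9)/(1.15 − 0.9) = 0.1400/0.2500 = 0.5600
Terminal stock prices: S_uu = 59.51, S_ud = 46.57, S_dd = 36.45
Terminal payoffs (S − K): max(16.51, 0) = 16.51, max(3.575, 0) = 3.575, max(-6.55, 0) = 0
Node u (S = 51.75): V_u = 1/1.04·[0.5600·16.5125 + 0.4400·3.5750] = 10.4038
Node d (S = 40.5): V_d = 1/1.04·[0.5600·3.5750 + 0.4400·0.0000] = 1.9250
Node 0 (S = 45): V_0 = 1/1.04·[0.5600·10.4038 + 0.4400·1.9250] = 6.4165

$6.42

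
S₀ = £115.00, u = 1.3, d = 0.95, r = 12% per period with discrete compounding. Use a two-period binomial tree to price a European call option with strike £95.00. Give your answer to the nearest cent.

£39.27

Risk-neutral probability p = (1 + 0.12 − 0.95)/(1.3 − 0.95) = 0.1700/0.3500 = 0.4857
Terminal stock prices: S_uu = 194.4, S_ud = 142, S_dd = 103.8
Terminal payoffs (S − K): max(99.35, 0) = 99.35, max(47.03, 0) = 47.03, max(8.787, 0) = 8.787
Node u (S = 149.5): V_u = 1/1.12·[0.4857·99.3500 + 0.5143·47.0250] = 64.6786
Node d (S = 109.2): V_d = 1/1.12·[0.4857·47.0250 + 0.5143·8.7875] = 24.4286
Node 0 (S = 115): V_0 = 1/1.12·[0.4857·64.6786 + 0.5143·24.4286] = 39.2666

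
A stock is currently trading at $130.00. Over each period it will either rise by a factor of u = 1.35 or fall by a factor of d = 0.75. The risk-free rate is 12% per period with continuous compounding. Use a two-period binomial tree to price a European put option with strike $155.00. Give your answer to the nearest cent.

$17.44

Risk-neutral probability p = (e^0.12 − 0.75)/(1.35 − 0.75) = 0.3775/0.6000 = 0.6292
Terminal stock prices: S_uu = 236.9, S_ud = 131.6, S_dd = 73.12
Terminal payoffs (K − S): max(-81.93, 0) = 0, max(23.38, 0) = 23.38, max(81.88, 0) = 81.88
Node u (S = 175.5): V_u = e^(−0.12)·[0.6292·0.0000 + 0.3708·23.3750] = 7.6881
Node d (S = 97.5): V_d = e^(−0.12)·[0.6292·23.3750 + 0.3708·81.8750] = 39.9727
Node 0 (S = 130): V_0 = e^(−0.12)·[0.6292·7.6881 + 0.3708·39.9727] = 17.4373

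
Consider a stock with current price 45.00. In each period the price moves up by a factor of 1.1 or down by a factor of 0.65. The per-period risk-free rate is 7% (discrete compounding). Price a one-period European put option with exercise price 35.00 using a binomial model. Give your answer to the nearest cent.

0.36

Risk-neutral probability p = (1 + 0.07 − 0.65)/(1.1 − 0.65) = 0.4200/0.4500 = 0.9333
Terminal stock prices: S_u = 49.5, S_d = 29.25
Terminal payoffs (K − S): max(-14.5, 0) = 0, max(5.75, 0) = 5.75
Node 0 (S = 45): V_0 = 1/1.07·[0.9333·0.0000 + 0.0667·5.7500] = 0.3583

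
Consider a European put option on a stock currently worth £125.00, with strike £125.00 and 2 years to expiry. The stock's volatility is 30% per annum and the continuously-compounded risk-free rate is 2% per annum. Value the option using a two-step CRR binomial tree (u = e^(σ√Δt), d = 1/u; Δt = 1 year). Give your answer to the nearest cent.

£15.88

CRR parameters: u = e^(σ√Δt) = e^(0.3·√1) = 1.3499, d = 1/u = 0.7408
Per-period rate: rΔt = 0.02·1 = 0.02, so R = e^0.02 = 1.0202
Risk-neutral probability p = (e^0.02 − 0.7408)/(1.3499 − 0.7408) = 0.2794/0.6090 = 0.4587
Terminal stock prices: S_uu = 227.8, S_ud = 125, S_dd = 68.6
Terminal payoffs (K − S): max(-102.8, 0) = 0, max(0, 0) = 0, max(56.4, 0) = 56.4
Node u (S = 168.7): V_u = e^(−0.02)·[0.4587·0.0000 + 0.5413·0.0000] = 0.0000
Node d (S = 92.6): V_d = e^(−0.02)·[0.4587·0.0000 + 0.5413·56.3985] = 29.9226
Node 0 (S = 125): V_0 = e^(−0.02)·[0.4587·0.0000 + 0.5413·29.9226] = 15.8756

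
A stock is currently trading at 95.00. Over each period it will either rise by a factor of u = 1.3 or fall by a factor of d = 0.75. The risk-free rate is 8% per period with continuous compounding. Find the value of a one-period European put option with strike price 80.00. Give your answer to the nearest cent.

3.18

Risk-neutral probability p = (e^0.08 − 0.75)/(1.3 − 0.75) = 0.3333/0.5500 = 0.6060
Terminal stock prices: S_u = 123.5, S_d = 71.25
Terminal payoffs (K − S): max(-43.5, 0) = 0, max(8.75, 0) = 8.75
Node 0 (S = 95): V_0 = e^(−0.08)·[0.6060·0.0000 + 0.3940·8.7500] = 3.1826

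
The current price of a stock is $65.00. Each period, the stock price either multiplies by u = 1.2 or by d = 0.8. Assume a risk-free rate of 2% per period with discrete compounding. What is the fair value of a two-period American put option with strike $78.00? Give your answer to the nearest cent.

Risk-neutral probability p = (1 + 0.02 − 0.8)/(1.2 − 0.8) = 0.2200/0.4000 = 0.5500
Terminal stock prices: S_uu = 93.6, S_ud = 62.4, S_dd = 41.6
Terminal payoffs (K − S): max(-15.6, 0) = 0, max(15.6, 0) = 15.6, max(36.4, 0) = 36.4
Node u (S = 78): continuation = 1/1.02·[0.5500·0.0000 + 0.4500·15.6000] = 6.8824; exercise value = 0.0000 ≤ continuation, so V_u = 6.8824
Node d (S = 52): continuation = 1/1.02·[0.5500·15.6000 + 0.4500·36.4000] = 24.4706; exercise value = 26.0000 > continuation, so V_d = 26.0000 (exercise)
Node 0 (S = 65): continuation = 1/1.02·[0.5500·6.8824 + 0.4500·26.0000] = 15.1817; exercise value = 13.0000 ≤ continuation, so V_0 = 15.1817

$15.18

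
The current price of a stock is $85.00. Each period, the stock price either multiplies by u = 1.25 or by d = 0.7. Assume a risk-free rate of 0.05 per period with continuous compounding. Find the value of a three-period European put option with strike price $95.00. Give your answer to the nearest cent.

Risk-neutral probability p = (e^0.05 − 0.7)/(1.25 − 0.7) = 0.3513/0.5500 = 0.6387
Terminal stock prices: S_uuu = 166, S_uud = 92.97, S_udd = 52.06, S_ddd = 29.15
Terminal payoffs (K − S): max(-71.02, 0) = 0, max(2.031, 0) = 2.031, max(42.94, 0) = 42.94, max(65.84, 0) = 65.84
Node uu (S = 132.8): V_uu = e^(−0.05)·[0.6387·0.0000 + 0.3613·2.0312] = 0.6981
Node ud (S = 74.38): V_ud = e^(−0.05)·[0.6387·2.0312 + 0.3613·42.9375] = 15.9918
Node dd (S = 41.65): V_dd = e^(−0.05)·[0.6387·42.9375 + 0.3613·65.8450] = 48.7168
Node u (S = 106.2): V_u = e^(−0.05)·[0.6387·0.6981 + 0.3613·15.9918] = 5.9206
Node d (S = 59.5): V_d = e^(−0.05)·[0.6387·15.9918 + 0.3613·48.7168] = 26.4596
Node 0 (S = 85): V_0 = e^(−0.05)·[0.6387·5.9206 + 0.3613·26.4596] = 12.6911

$12.69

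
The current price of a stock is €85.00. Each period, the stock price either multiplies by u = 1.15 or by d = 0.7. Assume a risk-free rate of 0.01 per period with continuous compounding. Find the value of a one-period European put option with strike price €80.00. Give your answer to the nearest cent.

€6.31

Risk-neutral probability p = (e^0.01 − 0.7)/(1.15 − 0.7) = 0.3101/0.4500 = 0.6890
Terminal stock prices: S_u = 97.75, S_d = 59.5
Terminal payoffs (K − S): max(-17.75, 0) = 0, max(20.5, 0) = 20.5
Node 0 (S = 85): V_0 = e^(−0.01)·[0.6890·0.0000 + 0.3110·20.5000] = 6.3121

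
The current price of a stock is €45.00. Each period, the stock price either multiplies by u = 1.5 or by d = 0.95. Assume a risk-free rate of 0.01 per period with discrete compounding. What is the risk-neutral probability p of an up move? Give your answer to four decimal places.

p = 0.1091

Risk-neutral probability p = (1 + 0.01 − 0.95)/(1.5 − 0.95) = 0.0600/0.5500 = 0.1091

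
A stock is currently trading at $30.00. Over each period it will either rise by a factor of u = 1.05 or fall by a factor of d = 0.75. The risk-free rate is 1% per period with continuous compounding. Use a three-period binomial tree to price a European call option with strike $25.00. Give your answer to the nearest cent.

$6.15

Risk-neutral probability p = (e^0.01 − 0.75)/(1.05 − 0.75) = 0.2601/0.3000 = 0.8668
Terminal stock prices: S_uuu = 34.73, S_uud = 24.81, S_udd = 17.72, S_ddd = 12.66
Terminal payoffs (S − K): max(9.729, 0) = 9.729, max(-0.1937, 0) = 0, max(-7.281, 0) = 0, max(-12.34, 0) = 0
Node uu (S = 33.08): V_uu = e^(−0.01)·[0.8668·9.7288 + 0.1332·0.0000] = 8.3493
Node ud (S = 23.62): V_ud = e^(−0.01)·[0.8668·0.0000 + 0.1332·0.0000] = 0.0000
Node dd (S = 16.88): V_dd = e^(−0.01)·[0.8668·0.0000 + 0.1332·0.0000] = 0.0000
Node u (S = 31.5): V_u = e^(−0.01)·[0.8668·8.3493 + 0.1332·0.0000] = 7.1654
Node d (S = 22.5): V_d = e^(−0.01)·[0.8668·0.0000 + 0.1332·0.0000] = 0.0000
Node 0 (S = 30): V_0 = e^(−0.01)·[0.8668·7.1654 + 0.1332·0.0000] = 6.1494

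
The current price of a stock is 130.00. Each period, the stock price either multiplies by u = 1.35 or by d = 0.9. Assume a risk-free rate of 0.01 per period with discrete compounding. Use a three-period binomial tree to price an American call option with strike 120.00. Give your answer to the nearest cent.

Risk-neutral probability p = (1 + 0.01 − 0.9)/(1.35 − 0.9) = 0.1100/0.4500 = 0.2444
Terminal stock prices: S_uuu = 319.8, S_uud = 213.2, S_udd = 142.2, S_ddd = 94.77
Terminal payoffs (S − K): max(199.8, 0) = 199.8, max(93.23, 0) = 93.23, max(22.16, 0) = 22.16, max(-25.23, 0) = 0
Node uu (S = 236.9): continuation = 1/1.01·[0.2444·199.8488 + 0.7556·93.2325] = 118.1131; exercise value = 116.9250 ≤ continuation, so V_uu = 118.1131
Node ud (S = 158): continuation = 1/1.01·[0.2444·93.2325 + 0.7556·22.1550] = 39.1381; exercise value = 37.9500 ≤ continuation, so V_ud = 39.1381
Node dd (S = 105.3): continuation = 1/1.01·[0.2444·22.1550 + 0.7556·0.0000] = 5.3620; exercise value = 0.0000 ≤ continuation, so V_dd = 5.3620
Node u (S = 175.5): continuation = 1/1.01·[0.2444·118.1131 + 0.7556·39.1381] = 57.8645; exercise value = 55.5000 ≤ continuation, so V_u = 57.8645
Node d (S = 117): continuation = 1/1.01·[0.2444·39.1381 + 0.7556·5.3620] = 13.4836; exercise value = 0.0000 ≤ continuation, so V_d = 13.4836
Node 0 (S = 130): continuation = 1/1.01·[0.2444·57.8645 + 0.7556·13.4836] = 24.0913; exercise value = 10.0000 ≤ continuation, so V_0 = 24.0913

24.09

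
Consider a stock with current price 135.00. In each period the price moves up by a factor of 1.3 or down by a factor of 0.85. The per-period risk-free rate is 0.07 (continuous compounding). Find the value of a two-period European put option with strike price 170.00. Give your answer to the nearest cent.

Risk-neutral probability p = (e^0.07 − 0.85)/(1.3 − 0.85) = 0.2225/0.4500 = 0.4945
Terminal stock prices: S_uu = 228.2, S_ud = 149.2, S_dd = 97.54
Terminal payoffs (K − S): max(-58.15, 0) = 0, max(20.83, 0) = 20.83, max(72.46, 0) = 72.46
Node u (S = 175.5): V_u = e^(−0.07)·[0.4945·0.0000 + 0.5055·20.8250] = 9.8161
Node d (S = 114.8): V_d = e^(−0.07)·[0.4945·20.8250 + 0.5055·72.4625] = 43.7569
Node 0 (S = 135): V_0 = e^(−0.07)·[0.4945·9.8161 + 0.5055·43.7569] = 25.1508

25.15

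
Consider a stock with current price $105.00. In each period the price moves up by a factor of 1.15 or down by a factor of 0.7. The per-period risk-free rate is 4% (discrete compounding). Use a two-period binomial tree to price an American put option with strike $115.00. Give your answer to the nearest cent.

Risk-neutral probability p = (1 + 0.04 − 0.7)/(1.15 − 0.7) = 0.3400/0.4500 = 0.7556
Terminal stock prices: S_uu = 138.9, S_ud = 84.52, S_dd = 51.45
Terminal payoffs (K − S): max(-23.86, 0) = 0, max(30.48, 0) = 30.48, max(63.55, 0) = 63.55
Node u (S = 120.7): continuation = 1/1.04·[0.7556·0.0000 + 0.2444·30.4750] = 7.1629; exercise value = 0.0000 ≤ continuation, so V_u = 7.1629
Node d (S = 73.5): continuation = 1/1.04·[0.7556·30.4750 + 0.2444·63.5500] = 37.0769; exercise value = 41.5000 > continuation, so V_d = 41.5000 (exercise)
Node 0 (S = 105): continuation = 1/1.04·[0.7556·7.1629 + 0.2444·41.5000] = 14.9581; exercise value = 10.0000 ≤ continuation, so V_0 = 14.9581

$14.96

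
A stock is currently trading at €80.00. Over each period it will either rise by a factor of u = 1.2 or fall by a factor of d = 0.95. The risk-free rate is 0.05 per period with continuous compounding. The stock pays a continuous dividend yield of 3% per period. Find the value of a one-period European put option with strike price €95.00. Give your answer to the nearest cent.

Per-period risk-free factor R = e^0.05 = 1.0513; dividend-adjusted growth = e^(0.05−0.03) = 1.0202.
Risk-neutral probability p = (1.0202 − 0.95)/(1.2 − 0.95) = 0.0702/0.2500 = 0.2808
Terminal stock prices: S_u = 96, S_d = 76
Terminal payoffs (K − S): max(-1, 0) = 0, max(19, 0) = 19
Node 0 (S = 80): V_0 = e^(−0.05)·[0.2808·0.0000 + 0.7192·19.0000] = 12.9983

€13.00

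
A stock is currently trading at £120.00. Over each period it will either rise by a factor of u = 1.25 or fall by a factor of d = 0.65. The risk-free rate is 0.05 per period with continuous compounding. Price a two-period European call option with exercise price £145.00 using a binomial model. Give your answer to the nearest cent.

Risk-neutral probability p = (e^0.05 − 0.65)/(1.25 − 0.65) = 0.4013/0.6000 = 0.6688
Terminal stock prices: S_uu = 187.5, S_ud = 97.5, S_dd = 50.7
Terminal payoffs (S − K): max(42.5, 0) = 42.5, max(-47.5, 0) = 0, max(-94.3, 0) = 0
Node u (S = 150): V_u = e^(−0.05)·[0.6688·42.5000 + 0.3312·0.0000] = 27.0371
Node d (S = 78): V_d = e^(−0.05)·[0.6688·0.0000 + 0.3312·0.0000] = 0.0000
Node 0 (S = 120): V_0 = e^(−0.05)·[0.6688·27.0371 + 0.3312·0.0000] = 17.2002

£17.20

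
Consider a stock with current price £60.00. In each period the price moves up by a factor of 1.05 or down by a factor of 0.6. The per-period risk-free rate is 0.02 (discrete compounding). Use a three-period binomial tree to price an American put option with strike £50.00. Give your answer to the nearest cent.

£2.21

Risk-neutral probability p = (1 + 0.02 − 0.6)/(1.05 − 0.6) = 0.4200/0.4500 = 0.9333
Terminal stock prices: S_uuu = 69.46, S_uud = 39.69, S_udd = 22.68, S_ddd = 12.96
Terminal payoffs (K − S): max(-19.46, 0) = 0, max(10.31, 0) = 10.31, max(27.32, 0) = 27.32, max(37.04, 0) = 37.04
Node uu (S = 66.15): continuation = 1/1.02·[0.9333·0.0000 + 0.0667·10.3100] = 0.6739; exercise value = 0.0000 ≤ continuation, so V_uu = 0.6739
Node ud (S = 37.8): continuation = 1/1.02·[0.9333·10.3100 + 0.0667·27.3200] = 11.2196; exercise value = 12.2000 > continuation, so V_ud = 12.2000 (exercise)
Node dd (S = 21.6): continuation = 1/1.02·[0.9333·27.3200 + 0.0667·37.0400] = 27.4196; exercise value = 28.4000 > continuation, so V_dd = 28.4000 (exercise)
Node u (S = 63): continuation = 1/1.02·[0.9333·0.6739 + 0.0667·12.2000] = 1.4140; exercise value = 0.0000 ≤ continuation, so V_u = 1.4140
Node d (S = 36): continuation = 1/1.02·[0.9333·12.2000 + 0.0667·28.4000] = 13.0196; exercise value = 14.0000 > continuation, so V_d = 14.0000 (exercise)
Node 0 (S = 60): continuation = 1/1.02·[0.9333·1.4140 + 0.0667·14.0000] = 2.2089; exercise value = 0.0000 ≤ continuation, so V_0 = 2.2089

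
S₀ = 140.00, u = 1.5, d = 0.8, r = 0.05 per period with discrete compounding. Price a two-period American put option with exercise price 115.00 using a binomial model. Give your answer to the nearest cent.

Risk-neutral probability p = (1 + 0.05 − 0.8)/(1.5 − 0.8) = 0.2500/0.7000 = 0.3571
Terminal stock prices: S_uu = 315, S_ud = 168, S_dd = 89.6
Terminal payoffs (K − S): max(-200, 0) = 0, max(-53, 0) = 0, max(25.4, 0) = 25.4
Node u (S = 210): continuation = 1/1.05·[0.3571·0.0000 + 0.6429·0.0000] = 0.0000; exercise value = 0.0000 ≤ continuation, so V_u = 0.0000
Node d (S = 112): continuation = 1/1.05·[0.3571·0.0000 + 0.6429·25.4000] = 15.5510; exercise value = 3.0000 ≤ continuation, so V_d = 15.5510
Node 0 (S = 140): continuation = 1/1.05·[0.3571·0.0000 + 0.6429·15.5510] = 9.5210; exercise value = 0.0000 ≤ continuation, so V_0 = 9.5210

9.52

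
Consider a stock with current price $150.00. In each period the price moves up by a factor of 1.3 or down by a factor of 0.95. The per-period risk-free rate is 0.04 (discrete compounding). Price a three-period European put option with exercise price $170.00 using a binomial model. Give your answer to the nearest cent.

Risk-neutral probability p = (1 + 0.04 − 0.95)/(1.3 − 0.95) = 0.0900/0.3500 = 0.2571
Terminal stock prices: S_uuu = 329.6, S_uud = 240.8, S_udd = 176, S_ddd = 128.6
Terminal payoffs (K − S): max(-159.6, 0) = 0, max(-70.83, 0) = 0, max(-5.987, 0) = 0, max(41.39, 0) = 41.39
Node uu (S = 253.5): V_uu = 1/1.04·[0.2571·0.0000 + 0.7429·0.0000] = 0.0000
Node ud (S = 185.2): V_ud = 1/1.04·[0.2571·0.0000 + 0.7429·0.0000] = 0.0000
Node dd (S = 135.4): V_dd = 1/1.04·[0.2571·0.0000 + 0.7429·41.3938] = 29.5670
Node u (S = 195): V_u = 1/1.04·[0.2571·0.0000 + 0.7429·0.0000] = 0.0000
Node d (S = 142.5): V_d = 1/1.04·[0.2571·0.0000 + 0.7429·29.5670] = 21.1193
Node 0 (S = 150): V_0 = 1/1.04·[0.2571·0.0000 + 0.7429·21.1193] = 15.0852

$15.09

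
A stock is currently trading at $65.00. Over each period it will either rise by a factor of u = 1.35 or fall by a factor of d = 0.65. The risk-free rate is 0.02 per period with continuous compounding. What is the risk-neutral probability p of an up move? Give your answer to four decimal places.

p = 0.5289

Risk-neutral probability p = (e^0.02 − 0.65)/(1.35 − 0.65) = 0.3702/0.7000 = 0.5289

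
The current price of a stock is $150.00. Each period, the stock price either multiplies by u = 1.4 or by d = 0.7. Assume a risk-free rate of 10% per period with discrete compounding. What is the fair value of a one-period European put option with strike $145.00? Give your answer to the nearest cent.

$15.58

Risk-neutral probability p = (1 + 0.1 − 0.7)/(1.4 − 0.7) = 0.4000/0.7000 = 0.5714
Terminal stock prices: S_u = 210, S_d = 105
Terminal payoffs (K − S): max(-65, 0) = 0, max(40, 0) = 40
Node 0 (S = 150): V_0 = 1/1.1·[0.5714·0.0000 + 0.4286·40.0000] = 15.5844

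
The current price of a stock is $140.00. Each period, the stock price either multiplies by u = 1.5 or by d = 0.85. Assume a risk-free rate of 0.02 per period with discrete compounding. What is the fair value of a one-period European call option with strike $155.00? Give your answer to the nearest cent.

Risk-neutral probability p = (1 + 0.02 − 0.85)/(1.5 − 0.85) = 0.1700/0.6500 = 0.2615
Terminal stock prices: S_u = 210, S_d = 119
Terminal payoffs (S − K): max(55, 0) = 55, max(-36, 0) = 0
Node 0 (S = 140): V_0 = 1/1.02·[0.2615·55.0000 + 0.7385·0.0000] = 14.1026

$14.10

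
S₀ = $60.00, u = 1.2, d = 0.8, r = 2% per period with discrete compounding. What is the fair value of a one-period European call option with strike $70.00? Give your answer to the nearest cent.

$1.08

Risk-neutral probability p = (1 + 0.02 − 0.8)/(1.2 − 0.8) = 0.2200/0.4000 = 0.5500
Terminal stock prices: S_u = 72, S_d = 48
Terminal payoffs (S − K): max(2, 0) = 2, max(-22, 0) = 0
Node 0 (S = 60): V_0 = 1/1.02·[0.5500·2.0000 + 0.4500·0.0000] = 1.0784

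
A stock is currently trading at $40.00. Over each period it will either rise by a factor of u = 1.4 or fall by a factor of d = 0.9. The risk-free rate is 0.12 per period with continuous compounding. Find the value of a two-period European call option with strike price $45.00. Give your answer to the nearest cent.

$7.55

Risk-neutral probability p = (e^0.12 − 0.9)/(1.4 − 0.9) = 0.2275/0.5000 = 0.4550
Terminal stock prices: S_uu = 78.4, S_ud = 50.4, S_dd = 32.4
Terminal payoffs (S − K): max(33.4, 0) = 33.4, max(5.4, 0) = 5.4, max(-12.6, 0) = 0
Node u (S = 56): V_u = e^(−0.12)·[0.4550·33.4000 + 0.5450·5.4000] = 16.0886
Node d (S = 36): V_d = e^(−0.12)·[0.4550·5.4000 + 0.5450·0.0000] = 2.1791
Node 0 (S = 40): V_0 = e^(−0.12)·[0.4550·16.0886 + 0.5450·2.1791] = 7.5458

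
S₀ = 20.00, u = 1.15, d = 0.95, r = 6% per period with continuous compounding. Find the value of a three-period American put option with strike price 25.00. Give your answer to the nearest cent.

5.00

Risk-neutral probability p = (e^0.06 − 0.95)/(1.15 − 0.95) = 0.1118/0.2000 = 0.5592
Terminal stock prices: S_uuu = 30.42, S_uud = 25.13, S_udd = 20.76, S_ddd = 17.15
Terminal payoffs (K − S): max(-5.417, 0) = 0, max(-0.1275, 0) = 0, max(4.242, 0) = 4.242, max(7.853, 0) = 7.853
Node uu (S = 26.45): continuation = e^(−0.06)·[0.5592·0.0000 + 0.4408·0.0000] = 0.0000; exercise value = 0.0000 ≤ continuation, so V_uu = 0.0000
Node ud (S = 21.85): continuation = e^(−0.06)·[0.5592·0.0000 + 0.4408·4.2425] = 1.7613; exercise value = 3.1500 > continuation, so V_ud = 3.1500 (exercise)
Node dd (S = 18.05): continuation = e^(−0.06)·[0.5592·4.2425 + 0.4408·7.8525] = 5.4941; exercise value = 6.9500 > continuation, so V_dd = 6.9500 (exercise)
Node u (S = 23): continuation = e^(−0.06)·[0.5592·0.0000 + 0.4408·3.1500] = 1.3077; exercise value = 2.0000 > continuation, so V_u = 2.0000 (exercise)
Node d (S = 19): continuation = e^(−0.06)·[0.5592·3.1500 + 0.4408·6.9500] = 4.5441; exercise value = 6.0000 > continuation, so V_d = 6.0000 (exercise)
Node 0 (S = 20): continuation = e^(−0.06)·[0.5592·2.0000 + 0.4408·6.0000] = 3.5441; exercise value = 5.0000 > continuation, so V_0 = 5.0000 (exercise)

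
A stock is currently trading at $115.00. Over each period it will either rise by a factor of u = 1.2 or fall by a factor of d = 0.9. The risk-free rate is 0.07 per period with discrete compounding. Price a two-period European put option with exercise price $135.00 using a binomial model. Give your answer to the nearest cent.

$11.50

Risk-neutral probability p = (1 + 0.07 − 0.9)/(1.2 − 0.9) = 0.1700/0.3000 = 0.5667
Terminal stock prices: S_uu = 165.6, S_ud = 124.2, S_dd = 93.15
Terminal payoffs (K − S): max(-30.6, 0) = 0, max(10.8, 0) = 10.8, max(41.85, 0) = 41.85
Node u (S = 138): V_u = 1/1.07·[0.5667·0.0000 + 0.4333·10.8000] = 4.3738
Node d (S = 103.5): V_d = 1/1.07·[0.5667·10.8000 + 0.4333·41.8500] = 22.6682
Node 0 (S = 115): V_0 = 1/1.07·[0.5667·4.3738 + 0.4333·22.6682] = 11.4966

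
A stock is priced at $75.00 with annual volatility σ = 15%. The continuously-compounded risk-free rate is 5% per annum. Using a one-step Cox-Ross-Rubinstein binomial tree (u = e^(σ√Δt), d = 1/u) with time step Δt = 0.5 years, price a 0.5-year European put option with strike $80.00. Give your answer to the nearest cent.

CRR parameters: u = e^(σ√Δt) = e^(0.15·√0.5) = 1.1119, d = 1/u = 0.8994
Per-period rate: rΔt = 0.05·0.5 = 0.025, so R = e^0.025 = 1.0253
Risk-neutral probability p = (e^0.025 − 0.8994)/(1.1119 − 0.8994) = 0.1259/0.2125 = 0.5926
Terminal stock prices: S_u = 83.39, S_d = 67.45
Terminal payoffs (K − S): max(-3.392, 0) = 0, max(12.55, 0) = 12.55
Node 0 (S = 75): V_0 = e^(−0.025)·[0.5926·0.0000 + 0.4074·12.5476] = 4.9854

$4.99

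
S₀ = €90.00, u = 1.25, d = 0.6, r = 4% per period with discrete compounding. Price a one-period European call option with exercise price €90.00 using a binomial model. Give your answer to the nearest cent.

Risk-neutral probability p = (1 + 0.04 − 0.6)/(1.25 − 0.6) = 0.4400/0.6500 = 0.6769
Terminal stock prices: S_u = 112.5, S_d = 54
Terminal payoffs (S − K): max(22.5, 0) = 22.5, max(-36, 0) = 0
Node 0 (S = 90): V_0 = 1/1.04·[0.6769·22.5000 + 0.3231·0.0000] = 14.6450

€14.64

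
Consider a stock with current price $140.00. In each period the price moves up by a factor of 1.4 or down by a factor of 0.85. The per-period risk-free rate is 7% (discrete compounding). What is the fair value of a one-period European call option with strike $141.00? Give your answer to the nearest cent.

Risk-neutral probability p = (1 + 0.07 − 0.85)/(1.4 − 0.85) = 0.2200/0.5500 = 0.4000
Terminal stock prices: S_u = 196, S_d = 119
Terminal payoffs (S − K): max(55, 0) = 55, max(-22, 0) = 0
Node 0 (S = 140): V_0 = 1/1.07·[0.4000·55.0000 + 0.6000·0.0000] = 20.5607

$20.56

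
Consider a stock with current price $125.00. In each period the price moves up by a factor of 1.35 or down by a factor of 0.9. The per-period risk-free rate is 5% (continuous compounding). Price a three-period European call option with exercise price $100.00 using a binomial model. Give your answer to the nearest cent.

Risk-neutral probability p = (e^0.05 − 0.9)/(1.35 − 0.9) = 0.1513/0.4500 = 0.3362
Terminal stock prices: S_uuu = 307.5, S_uud = 205, S_udd = 136.7, S_ddd = 91.13
Terminal payoffs (S − K): max(207.5, 0) = 207.5, max(105, 0) = 105, max(36.69, 0) = 36.69, max(-8.875, 0) = 0
Node uu (S = 227.8): V_uu = e^(−0.05)·[0.3362·207.5469 + 0.6638·105.0313] = 132.6896
Node ud (S = 151.9): V_ud = e^(−0.05)·[0.3362·105.0313 + 0.6638·36.6875] = 56.7521
Node dd (S = 101.2): V_dd = e^(−0.05)·[0.3362·36.6875 + 0.6638·0.0000] = 11.7313
Node u (S = 168.8): V_u = e^(−0.05)·[0.3362·132.6896 + 0.6638·56.7521] = 78.2663
Node d (S = 112.5): V_d = e^(−0.05)·[0.3362·56.7521 + 0.6638·11.7313] = 25.5552
Node 0 (S = 125): V_0 = e^(−0.05)·[0.3362·78.2663 + 0.6638·25.5552] = 41.1639

$41.16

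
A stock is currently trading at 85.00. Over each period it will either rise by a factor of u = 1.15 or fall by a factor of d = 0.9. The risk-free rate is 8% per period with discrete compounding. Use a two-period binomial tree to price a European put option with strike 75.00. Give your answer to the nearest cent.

Risk-neutral probability p = (1 + 0.08 − 0.9)/(1.15 − 0.9) = 0.1800/0.2500 = 0.7200
Terminal stock prices: S_uu = 112.4, S_ud = 87.97, S_dd = 68.85
Terminal payoffs (K − S): max(-37.41, 0) = 0, max(-12.97, 0) = 0, max(6.15, 0) = 6.15
Node u (S = 97.75): V_u = 1/1.08·[0.7200·0.0000 + 0.2800·0.0000] = 0.0000
Node d (S = 76.5): V_d = 1/1.08·[0.7200·0.0000 + 0.2800·6.1500] = 1.5944
Node 0 (S = 85): V_0 = 1/1.08·[0.7200·0.0000 + 0.2800·1.5944] = 0.4134

0.41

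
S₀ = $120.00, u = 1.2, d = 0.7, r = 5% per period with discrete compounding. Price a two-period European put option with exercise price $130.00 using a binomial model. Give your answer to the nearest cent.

$16.94

Risk-neutral probability p = (1 + 0.05 − 0.7)/(1.2 − 0.7) = 0.3500/0.5000 = 0.7000
Terminal stock prices: S_uu = 172.8, S_ud = 100.8, S_dd = 58.8
Terminal payoffs (K − S): max(-42.8, 0) = 0, max(29.2, 0) = 29.2, max(71.2, 0) = 71.2
Node u (S = 144): V_u = 1/1.05·[0.7000·0.0000 + 0.3000·29.2000] = 8.3429
Node d (S = 84): V_d = 1/1.05·[0.7000·29.2000 + 0.3000·71.2000] = 39.8095
Node 0 (S = 120): V_0 = 1/1.05·[0.7000·8.3429 + 0.3000·39.8095] = 16.9361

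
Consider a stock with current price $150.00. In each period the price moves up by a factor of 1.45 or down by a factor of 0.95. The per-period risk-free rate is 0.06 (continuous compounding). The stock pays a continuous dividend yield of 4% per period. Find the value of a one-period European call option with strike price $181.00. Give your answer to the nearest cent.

Per-period risk-free factor R = e^0.06 = 1.0618; dividend-adjusted growth = e^(0.06−0.04) = 1.0202.
Risk-neutral probability p = (1.0202 − 0.95)/(1.45 − 0.95) = 0.0702/0.5000 = 0.1404
Terminal stock prices: S_u = 217.5, S_d = 142.5
Terminal payoffs (S − K): max(36.5, 0) = 36.5, max(-38.5, 0) = 0
Node 0 (S = 150): V_0 = e^(−0.06)·[0.1404·36.5000 + 0.8596·0.0000] = 4.8263

$4.83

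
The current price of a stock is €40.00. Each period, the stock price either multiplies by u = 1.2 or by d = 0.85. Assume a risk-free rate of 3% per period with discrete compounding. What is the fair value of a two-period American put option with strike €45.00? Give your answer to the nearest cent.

Risk-neutral probability p = (1 + 0.03 − 0.85)/(1.2 − 0.85) = 0.1800/0.3500 = 0.5143
Terminal stock prices: S_uu = 57.6, S_ud = 40.8, S_dd = 28.9
Terminal payoffs (K − S): max(-12.6, 0) = 0, max(4.2, 0) = 4.2, max(16.1, 0) = 16.1
Node u (S = 48): continuation = 1/1.03·[0.5143·0.0000 + 0.4857·4.2000] = 1.9806; exercise value = 0.0000 ≤ continuation, so V_u = 1.9806
Node d (S = 34): continuation = 1/1.03·[0.5143·4.2000 + 0.4857·16.1000] = 9.6893; exercise value = 11.0000 > continuation, so V_d = 11.0000 (exercise)
Node 0 (S = 40): continuation = 1/1.03·[0.5143·1.9806 + 0.4857·11.0000] = 6.1762; exercise value = 5.0000 ≤ continuation, so V_0 = 6.1762

€6.18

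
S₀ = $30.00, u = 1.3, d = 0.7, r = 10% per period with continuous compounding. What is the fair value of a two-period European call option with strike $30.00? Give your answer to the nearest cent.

Risk-neutral probability p = (e^0.1 − 0.7)/(1.3 − 0.7) = 0.4052/0.6000 = 0.6753
Terminal stock prices: S_uu = 50.7, S_ud = 27.3, S_dd = 14.7
Terminal payoffs (S − K): max(20.7, 0) = 20.7, max(-2.7, 0) = 0, max(-15.3, 0) = 0
Node u (S = 39): V_u = e^(−0.1)·[0.6753·20.7000 + 0.3247·0.0000] = 12.6482
Node d (S = 21): V_d = e^(−0.1)·[0.6753·0.0000 + 0.3247·0.0000] = 0.0000
Node 0 (S = 30): V_0 = e^(−0.1)·[0.6753·12.6482 + 0.3247·0.0000] = 7.7283

$7.73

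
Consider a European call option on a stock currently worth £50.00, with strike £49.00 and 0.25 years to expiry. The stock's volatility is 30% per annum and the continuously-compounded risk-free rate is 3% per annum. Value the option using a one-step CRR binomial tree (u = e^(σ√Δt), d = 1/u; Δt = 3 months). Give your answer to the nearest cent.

CRR parameters: u = e^(σ√Δt) = e^(0.3·√0.25) = 1.1618, d = 1/u = 0.8607
Per-period rate: rΔt = 0.03·0.25 = 0.0075, so R = e^0.0075 = 1.0075
Risk-neutral probability p = (e^0.0075 − 0.8607)/(1.1618 − 0.8607) = 0.1468/0.3011 = 0.4876
Terminal stock prices: S_u = 58.09, S_d = 43.04
Terminal payoffs (S − K): max(9.092, 0) = 9.092, max(-5.965, 0) = 0
Node 0 (S = 50): V_0 = e^(−0.0075)·[0.4876·9.0917 + 0.5124·0.0000] = 4.3997

£4.40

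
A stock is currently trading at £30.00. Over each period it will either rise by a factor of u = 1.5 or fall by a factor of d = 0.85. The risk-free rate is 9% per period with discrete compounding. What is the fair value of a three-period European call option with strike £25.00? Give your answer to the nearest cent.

Risk-neutral probability p = (1 + 0.09 − 0.85)/(1.5 − 0.85) = 0.2400/0.6500 = 0.3692
Terminal stock prices: S_uuu = 101.2, S_uud = 57.38, S_udd = 32.51, S_ddd = 18.42
Terminal payoffs (S − K): max(76.25, 0) = 76.25, max(32.38, 0) = 32.38, max(7.512, 0) = 7.512, max(-6.576, 0) = 0
Node uu (S = 67.5): V_uu = 1/1.09·[0.3692·76.2500 + 0.6308·32.3750] = 44.5642
Node ud (S = 38.25): V_ud = 1/1.09·[0.3692·32.3750 + 0.6308·7.5125] = 15.3142
Node dd (S = 21.67): V_dd = 1/1.09·[0.3692·7.5125 + 0.6308·0.0000] = 2.5448
Node u (S = 45): V_u = 1/1.09·[0.3692·44.5642 + 0.6308·15.3142] = 23.9580
Node d (S = 25.5): V_d = 1/1.09·[0.3692·15.3142 + 0.6308·2.5448] = 6.6602
Node 0 (S = 30): V_0 = 1/1.09·[0.3692·23.9580 + 0.6308·6.6602] = 11.9698

£11.97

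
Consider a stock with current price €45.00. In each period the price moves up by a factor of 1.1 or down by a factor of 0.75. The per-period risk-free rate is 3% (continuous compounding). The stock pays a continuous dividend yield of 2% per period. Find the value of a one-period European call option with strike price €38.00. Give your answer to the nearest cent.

€8.29

Per-period risk-free factor R = e^0.03 = 1.0305; dividend-adjusted growth = e^(0.03−0.02) = 1.0101.
Risk-neutral probability p = (1.0101 − 0.75)/(1.1 − 0.75) = 0.2601/0.3500 = 0.7430
Terminal stock prices: S_u = 49.5, S_d = 33.75
Terminal payoffs (S − K): max(11.5, 0) = 11.5, max(-4.25, 0) = 0
Node 0 (S = 45): V_0 = e^(−0.03)·[0.7430·11.5000 + 0.2570·0.0000] = 8.2920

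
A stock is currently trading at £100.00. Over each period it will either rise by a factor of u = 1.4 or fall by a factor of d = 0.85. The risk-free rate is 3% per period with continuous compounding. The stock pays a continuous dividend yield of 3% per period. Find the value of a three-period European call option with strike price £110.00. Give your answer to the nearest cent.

Per-period risk-free factor R = e^0.03 = 1.0305; dividend-adjusted growth = e^(0.03−0.03) = 1.0000.
Risk-neutral probability p = (1.0000 − 0.85)/(1.4 − 0.85) = 0.1500/0.5500 = 0.2727
Terminal stock prices: S_uuu = 274.4, S_uud = 166.6, S_udd = 101.1, S_ddd = 61.41
Terminal payoffs (S − K): max(164.4, 0) = 164.4, max(56.6, 0) = 56.6, max(-8.85, 0) = 0, max(-48.59, 0) = 0
Node uu (S = 196): V_uu = e^(−0.03)·[0.2727·164.4000 + 0.7273·56.6000] = 83.4583
Node ud (S = 119): V_ud = e^(−0.03)·[0.2727·56.6000 + 0.7273·0.0000] = 14.9802
Node dd (S = 72.25): V_dd = e^(−0.03)·[0.2727·0.0000 + 0.7273·0.0000] = 0.0000
Node u (S = 140): V_u = e^(−0.03)·[0.2727·83.4583 + 0.7273·14.9802] = 32.6613
Node d (S = 85): V_d = e^(−0.03)·[0.2727·14.9802 + 0.7273·0.0000] = 3.9648
Node 0 (S = 100): V_0 = e^(−0.03)·[0.2727·32.6613 + 0.7273·3.9648] = 11.4426

£11.44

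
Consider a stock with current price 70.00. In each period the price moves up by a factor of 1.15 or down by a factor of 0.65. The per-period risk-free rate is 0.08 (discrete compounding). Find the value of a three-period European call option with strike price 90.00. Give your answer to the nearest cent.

Risk-neutral probability p = (1 + 0.08 − 0.65)/(1.15 − 0.65) = 0.4300/0.5000 = 0.8600
Terminal stock prices: S_uuu = 106.5, S_uud = 60.17, S_udd = 34.01, S_ddd = 19.22
Terminal payoffs (S − K): max(16.46, 0) = 16.46, max(-29.83, 0) = 0, max(-55.99, 0) = 0, max(-70.78, 0) = 0
Node uu (S = 92.57): V_uu = 1/1.08·[0.8600·16.4612 + 0.1400·0.0000] = 13.1080
Node ud (S = 52.33): V_ud = 1/1.08·[0.8600·0.0000 + 0.1400·0.0000] = 0.0000
Node dd (S = 29.58): V_dd = 1/1.08·[0.8600·0.0000 + 0.1400·0.0000] = 0.0000
Node u (S = 80.5): V_u = 1/1.08·[0.8600·13.1080 + 0.1400·0.0000] = 10.4379
Node d (S = 45.5): V_d = 1/1.08·[0.8600·0.0000 + 0.1400·0.0000] = 0.0000
Node 0 (S = 70): V_0 = 1/1.08·[0.8600·10.4379 + 0.1400·0.0000] = 8.3116

8.31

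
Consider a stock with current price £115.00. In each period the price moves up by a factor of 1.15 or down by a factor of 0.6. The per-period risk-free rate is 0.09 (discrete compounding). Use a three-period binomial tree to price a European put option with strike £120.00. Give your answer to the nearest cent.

£7.64

Risk-neutral probability p = (1 + 0.09 − 0.6)/(1.15 − 0.6) = 0.4900/0.5500 = 0.8909
Terminal stock prices: S_uuu = 174.9, S_uud = 91.25, S_udd = 47.61, S_ddd = 24.84
Terminal payoffs (K − S): max(-54.9, 0) = 0, max(28.75, 0) = 28.75, max(72.39, 0) = 72.39, max(95.16, 0) = 95.16
Node uu (S = 152.1): V_uu = 1/1.09·[0.8909·0.0000 + 0.1091·28.7475] = 2.8771
Node ud (S = 79.35): V_ud = 1/1.09·[0.8909·28.7475 + 0.1091·72.3900] = 30.7417
Node dd (S = 41.4): V_dd = 1/1.09·[0.8909·72.3900 + 0.1091·95.1600] = 68.6917
Node u (S = 132.2): V_u = 1/1.09·[0.8909·2.8771 + 0.1091·30.7417] = 5.4284
Node d (S = 69): V_d = 1/1.09·[0.8909·30.7417 + 0.1091·68.6917] = 32.0016
Node 0 (S = 115): V_0 = 1/1.09·[0.8909·5.4284 + 0.1091·32.0016] = 7.6397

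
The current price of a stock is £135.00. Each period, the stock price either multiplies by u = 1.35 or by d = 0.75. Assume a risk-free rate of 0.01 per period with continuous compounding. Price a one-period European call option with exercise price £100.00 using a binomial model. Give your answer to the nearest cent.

£36.00

Risk-neutral probability p = (e^0.01 − 0.75)/(1.35 − 0.75) = 0.2601/0.6000 = 0.4334
Terminal stock prices: S_u = 182.2, S_d = 101.2
Terminal payoffs (S − K): max(82.25, 0) = 82.25, max(1.25, 0) = 1.25
Node 0 (S = 135): V_0 = e^(−0.01)·[0.4334·82.2500 + 0.5666·1.2500] = 35.9950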